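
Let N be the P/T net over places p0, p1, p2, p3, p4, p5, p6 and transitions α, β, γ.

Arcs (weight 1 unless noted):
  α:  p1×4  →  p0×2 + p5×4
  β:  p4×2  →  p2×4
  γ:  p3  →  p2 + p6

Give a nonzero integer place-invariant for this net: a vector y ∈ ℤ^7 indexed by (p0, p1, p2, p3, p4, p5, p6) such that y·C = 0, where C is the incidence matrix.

y = (p0:2, p1:1, p2:0, p3:0, p4:0, p5:0, p6:0)

Incidence matrix C (rows=places, cols=transitions):
        α    β    γ
   p0   2    0    0
   p1  -4    0    0
   p2   0    4    1
   p3   0    0   -1
   p4   0   -2    0
   p5   4    0    0
   p6   0    0    1

Candidate y = [2, 1, 0, 0, 0, 0, 0]; check y·C column-wise:
  col α: 2·2 + 1·-4 + 0·4 = 0
  col β: 2·0 + 1·0 + 0·4 + 0·-2 = 0
  col γ: 2·0 + 1·0 + 0·1 + 0·-1 + 0·1 = 0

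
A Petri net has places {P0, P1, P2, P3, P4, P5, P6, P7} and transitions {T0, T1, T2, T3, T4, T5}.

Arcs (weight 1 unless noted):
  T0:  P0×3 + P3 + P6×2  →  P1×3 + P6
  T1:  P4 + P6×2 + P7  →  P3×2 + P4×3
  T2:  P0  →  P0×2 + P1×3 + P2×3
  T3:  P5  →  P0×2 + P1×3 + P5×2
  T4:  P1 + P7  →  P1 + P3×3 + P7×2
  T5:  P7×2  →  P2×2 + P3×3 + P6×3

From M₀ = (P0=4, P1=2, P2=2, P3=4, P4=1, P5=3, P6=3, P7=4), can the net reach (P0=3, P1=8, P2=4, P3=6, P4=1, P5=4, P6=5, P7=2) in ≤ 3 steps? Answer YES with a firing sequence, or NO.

YES — reachable via ⟨T0, T3, T5⟩ (3 firings)

step 1: fire T0:  (P0=4, P1=2, P2=2, P3=4, P4=1, P5=3, P6=3, P7=4) → (P0=1, P1=5, P2=2, P3=3, P4=1, P5=3, P6=2, P7=4)
step 2: fire T3:  (P0=1, P1=5, P2=2, P3=3, P4=1, P5=3, P6=2, P7=4) → (P0=3, P1=8, P2=2, P3=3, P4=1, P5=4, P6=2, P7=4)
step 3: fire T5:  (P0=3, P1=8, P2=2, P3=3, P4=1, P5=4, P6=2, P7=4) → (P0=3, P1=8, P2=4, P3=6, P4=1, P5=4, P6=5, P7=2)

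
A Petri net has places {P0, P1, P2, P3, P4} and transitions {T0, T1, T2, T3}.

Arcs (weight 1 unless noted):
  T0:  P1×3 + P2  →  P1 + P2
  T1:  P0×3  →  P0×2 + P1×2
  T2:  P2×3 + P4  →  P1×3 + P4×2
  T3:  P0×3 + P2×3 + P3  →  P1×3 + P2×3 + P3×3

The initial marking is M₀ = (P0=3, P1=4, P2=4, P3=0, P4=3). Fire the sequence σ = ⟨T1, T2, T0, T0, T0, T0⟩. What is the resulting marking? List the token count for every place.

step 1: fire T1:  (P0=3, P1=4, P2=4, P3=0, P4=3) → (P0=2, P1=6, P2=4, P3=0, P4=3)
step 2: fire T2:  (P0=2, P1=6, P2=4, P3=0, P4=3) → (P0=2, P1=9, P2=1, P3=0, P4=4)
step 3: fire T0:  (P0=2, P1=9, P2=1, P3=0, P4=4) → (P0=2, P1=7, P2=1, P3=0, P4=4)
step 4: fire T0:  (P0=2, P1=7, P2=1, P3=0, P4=4) → (P0=2, P1=5, P2=1, P3=0, P4=4)
step 5: fire T0:  (P0=2, P1=5, P2=1, P3=0, P4=4) → (P0=2, P1=3, P2=1, P3=0, P4=4)
step 6: fire T0:  (P0=2, P1=3, P2=1, P3=0, P4=4) → (P0=2, P1=1, P2=1, P3=0, P4=4)

(P0=2, P1=1, P2=1, P3=0, P4=4)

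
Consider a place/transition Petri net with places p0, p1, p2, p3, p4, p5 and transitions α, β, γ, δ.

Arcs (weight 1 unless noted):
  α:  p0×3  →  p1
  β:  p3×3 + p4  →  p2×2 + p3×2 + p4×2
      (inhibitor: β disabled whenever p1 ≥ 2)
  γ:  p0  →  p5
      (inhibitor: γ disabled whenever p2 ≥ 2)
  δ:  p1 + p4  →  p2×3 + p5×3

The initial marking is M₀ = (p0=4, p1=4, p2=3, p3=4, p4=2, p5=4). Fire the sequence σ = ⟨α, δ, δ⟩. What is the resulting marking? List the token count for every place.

(p0=1, p1=3, p2=9, p3=4, p4=0, p5=10)

step 1: fire α:  (p0=4, p1=4, p2=3, p3=4, p4=2, p5=4) → (p0=1, p1=5, p2=3, p3=4, p4=2, p5=4)
step 2: fire δ:  (p0=1, p1=5, p2=3, p3=4, p4=2, p5=4) → (p0=1, p1=4, p2=6, p3=4, p4=1, p5=7)
step 3: fire δ:  (p0=1, p1=4, p2=6, p3=4, p4=1, p5=7) → (p0=1, p1=3, p2=9, p3=4, p4=0, p5=10)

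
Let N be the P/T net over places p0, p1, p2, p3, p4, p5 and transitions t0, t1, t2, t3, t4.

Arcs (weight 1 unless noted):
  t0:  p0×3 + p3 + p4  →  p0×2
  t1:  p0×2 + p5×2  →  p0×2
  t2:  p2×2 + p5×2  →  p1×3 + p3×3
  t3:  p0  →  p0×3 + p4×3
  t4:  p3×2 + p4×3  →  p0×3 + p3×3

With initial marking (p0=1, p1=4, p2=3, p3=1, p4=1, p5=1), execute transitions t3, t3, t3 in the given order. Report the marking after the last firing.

step 1: fire t3:  (p0=1, p1=4, p2=3, p3=1, p4=1, p5=1) → (p0=3, p1=4, p2=3, p3=1, p4=4, p5=1)
step 2: fire t3:  (p0=3, p1=4, p2=3, p3=1, p4=4, p5=1) → (p0=5, p1=4, p2=3, p3=1, p4=7, p5=1)
step 3: fire t3:  (p0=5, p1=4, p2=3, p3=1, p4=7, p5=1) → (p0=7, p1=4, p2=3, p3=1, p4=10, p5=1)

(p0=7, p1=4, p2=3, p3=1, p4=10, p5=1)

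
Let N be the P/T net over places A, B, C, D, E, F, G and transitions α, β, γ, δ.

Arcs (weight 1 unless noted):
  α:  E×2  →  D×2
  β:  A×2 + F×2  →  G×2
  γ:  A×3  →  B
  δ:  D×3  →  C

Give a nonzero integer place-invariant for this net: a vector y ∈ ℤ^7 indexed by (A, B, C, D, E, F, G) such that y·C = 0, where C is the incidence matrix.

Incidence matrix C (rows=places, cols=transitions):
        α    β    γ    δ
    A   0   -2   -3    0
    B   0    0    1    0
    C   0    0    0    1
    D   2    0    0   -3
    E  -2    0    0    0
    F   0   -2    0    0
    G   0    2    0    0

Candidate y = [0, 0, 3, 1, 1, 0, 0]; check y·C column-wise:
  col α: 3·0 + 1·2 + 1·-2 = 0
  col β: 0·-2 + 3·0 + 1·0 + 1·0 + 0·-2 + 0·2 = 0
  col γ: 0·-3 + 0·1 + 3·0 + 1·0 + 1·0 = 0
  col δ: 3·1 + 1·-3 + 1·0 = 0

y = (A:0, B:0, C:3, D:1, E:1, F:0, G:0)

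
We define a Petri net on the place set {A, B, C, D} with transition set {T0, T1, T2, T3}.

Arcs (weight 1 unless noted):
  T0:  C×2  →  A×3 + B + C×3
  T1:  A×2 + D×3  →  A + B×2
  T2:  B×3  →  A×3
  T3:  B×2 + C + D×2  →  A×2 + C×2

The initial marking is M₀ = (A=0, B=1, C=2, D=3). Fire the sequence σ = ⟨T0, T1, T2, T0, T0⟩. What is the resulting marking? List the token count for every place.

(A=11, B=3, C=5, D=0)

step 1: fire T0:  (A=0, B=1, C=2, D=3) → (A=3, B=2, C=3, D=3)
step 2: fire T1:  (A=3, B=2, C=3, D=3) → (A=2, B=4, C=3, D=0)
step 3: fire T2:  (A=2, B=4, C=3, D=0) → (A=5, B=1, C=3, D=0)
step 4: fire T0:  (A=5, B=1, C=3, D=0) → (A=8, B=2, C=4, D=0)
step 5: fire T0:  (A=8, B=2, C=4, D=0) → (A=11, B=3, C=5, D=0)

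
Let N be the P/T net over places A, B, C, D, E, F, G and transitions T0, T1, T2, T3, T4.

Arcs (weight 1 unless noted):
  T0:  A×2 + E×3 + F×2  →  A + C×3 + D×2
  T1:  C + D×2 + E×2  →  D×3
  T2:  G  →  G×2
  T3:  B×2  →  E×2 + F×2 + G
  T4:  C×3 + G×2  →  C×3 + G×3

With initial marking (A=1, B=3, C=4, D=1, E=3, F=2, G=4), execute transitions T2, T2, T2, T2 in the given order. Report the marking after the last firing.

(A=1, B=3, C=4, D=1, E=3, F=2, G=8)

step 1: fire T2:  (A=1, B=3, C=4, D=1, E=3, F=2, G=4) → (A=1, B=3, C=4, D=1, E=3, F=2, G=5)
step 2: fire T2:  (A=1, B=3, C=4, D=1, E=3, F=2, G=5) → (A=1, B=3, C=4, D=1, E=3, F=2, G=6)
step 3: fire T2:  (A=1, B=3, C=4, D=1, E=3, F=2, G=6) → (A=1, B=3, C=4, D=1, E=3, F=2, G=7)
step 4: fire T2:  (A=1, B=3, C=4, D=1, E=3, F=2, G=7) → (A=1, B=3, C=4, D=1, E=3, F=2, G=8)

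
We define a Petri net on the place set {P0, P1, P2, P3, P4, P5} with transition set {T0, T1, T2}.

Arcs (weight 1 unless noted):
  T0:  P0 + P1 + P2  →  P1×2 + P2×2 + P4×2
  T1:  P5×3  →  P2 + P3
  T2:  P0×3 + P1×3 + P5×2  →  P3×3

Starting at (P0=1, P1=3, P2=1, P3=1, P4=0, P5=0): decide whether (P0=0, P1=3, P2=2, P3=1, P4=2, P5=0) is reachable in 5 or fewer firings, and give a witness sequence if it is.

NO — not reachable within 5 firings

depth 0: 1 marking
depth 1: 2 markings reached so far
depth 2: 2 markings reached so far
(frontier empty at depth 2; search complete)
target is not among the 2 markings reachable within 5 steps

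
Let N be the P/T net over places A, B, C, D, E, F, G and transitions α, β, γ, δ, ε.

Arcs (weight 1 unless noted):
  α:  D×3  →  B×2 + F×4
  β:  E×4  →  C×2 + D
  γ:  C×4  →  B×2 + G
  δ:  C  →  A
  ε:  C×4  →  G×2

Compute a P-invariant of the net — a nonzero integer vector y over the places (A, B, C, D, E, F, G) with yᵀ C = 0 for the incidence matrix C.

y = (A:0, B:0, C:0, D:4, E:1, F:3, G:0)

Incidence matrix C (rows=places, cols=transitions):
        α    β    γ    δ    ε
    A   0    0    0    1    0
    B   2    0    2    0    0
    C   0    2   -4   -1   -4
    D  -3    1    0    0    0
    E   0   -4    0    0    0
    F   4    0    0    0    0
    G   0    0    1    0    2

Candidate y = [0, 0, 0, 4, 1, 3, 0]; check y·C column-wise:
  col α: 0·2 + 4·-3 + 1·0 + 3·4 = 0
  col β: 0·2 + 4·1 + 1·-4 + 3·0 = 0
  col γ: 0·2 + 0·-4 + 4·0 + 1·0 + 3·0 + 0·1 = 0
  col δ: 0·1 + 0·-1 + 4·0 + 1·0 + 3·0 = 0
  col ε: 0·-4 + 4·0 + 1·0 + 3·0 + 0·2 = 0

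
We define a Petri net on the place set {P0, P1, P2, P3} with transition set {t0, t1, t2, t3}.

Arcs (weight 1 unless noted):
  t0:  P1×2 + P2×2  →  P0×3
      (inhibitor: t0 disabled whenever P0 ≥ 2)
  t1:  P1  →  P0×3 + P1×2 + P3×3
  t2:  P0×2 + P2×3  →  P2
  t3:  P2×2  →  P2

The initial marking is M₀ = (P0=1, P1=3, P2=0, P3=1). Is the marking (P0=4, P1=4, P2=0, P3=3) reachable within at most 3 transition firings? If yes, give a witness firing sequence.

depth 0: 1 marking
depth 1: 2 markings reached so far
depth 2: 3 markings reached so far
depth 3: 4 markings reached so far
target is not among the 4 markings reachable within 3 steps

NO — not reachable within 3 firings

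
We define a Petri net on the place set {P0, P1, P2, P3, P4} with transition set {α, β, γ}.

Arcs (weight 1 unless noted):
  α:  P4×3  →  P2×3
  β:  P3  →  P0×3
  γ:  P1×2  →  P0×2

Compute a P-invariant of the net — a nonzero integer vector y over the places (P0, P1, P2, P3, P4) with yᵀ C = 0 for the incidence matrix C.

Incidence matrix C (rows=places, cols=transitions):
        α    β    γ
   P0   0    3    2
   P1   0    0   -2
   P2   3    0    0
   P3   0   -1    0
   P4  -3    0    0

Candidate y = [1, 1, 0, 3, 0]; check y·C column-wise:
  col α: 1·0 + 1·0 + 0·3 + 3·0 + 0·-3 = 0
  col β: 1·3 + 1·0 + 3·-1 = 0
  col γ: 1·2 + 1·-2 + 3·0 = 0

y = (P0:1, P1:1, P2:0, P3:3, P4:0)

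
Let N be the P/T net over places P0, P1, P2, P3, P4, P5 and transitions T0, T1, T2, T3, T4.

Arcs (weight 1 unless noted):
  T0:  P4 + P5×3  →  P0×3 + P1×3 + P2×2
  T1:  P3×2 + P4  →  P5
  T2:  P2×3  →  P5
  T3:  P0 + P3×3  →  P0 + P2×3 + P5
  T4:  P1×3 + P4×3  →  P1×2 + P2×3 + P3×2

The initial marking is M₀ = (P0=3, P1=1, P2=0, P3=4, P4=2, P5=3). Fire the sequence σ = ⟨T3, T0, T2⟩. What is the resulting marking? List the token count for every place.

step 1: fire T3:  (P0=3, P1=1, P2=0, P3=4, P4=2, P5=3) → (P0=3, P1=1, P2=3, P3=1, P4=2, P5=4)
step 2: fire T0:  (P0=3, P1=1, P2=3, P3=1, P4=2, P5=4) → (P0=6, P1=4, P2=5, P3=1, P4=1, P5=1)
step 3: fire T2:  (P0=6, P1=4, P2=5, P3=1, P4=1, P5=1) → (P0=6, P1=4, P2=2, P3=1, P4=1, P5=2)

(P0=6, P1=4, P2=2, P3=1, P4=1, P5=2)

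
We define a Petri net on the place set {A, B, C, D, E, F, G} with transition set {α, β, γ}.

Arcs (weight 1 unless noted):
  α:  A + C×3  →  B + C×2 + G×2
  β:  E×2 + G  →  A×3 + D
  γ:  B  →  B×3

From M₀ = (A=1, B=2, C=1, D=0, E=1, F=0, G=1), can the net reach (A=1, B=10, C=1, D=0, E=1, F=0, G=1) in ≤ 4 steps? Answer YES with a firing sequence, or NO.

YES — reachable via ⟨γ, γ, γ, γ⟩ (4 firings)

step 1: fire γ:  (A=1, B=2, C=1, D=0, E=1, F=0, G=1) → (A=1, B=4, C=1, D=0, E=1, F=0, G=1)
step 2: fire γ:  (A=1, B=4, C=1, D=0, E=1, F=0, G=1) → (A=1, B=6, C=1, D=0, E=1, F=0, G=1)
step 3: fire γ:  (A=1, B=6, C=1, D=0, E=1, F=0, G=1) → (A=1, B=8, C=1, D=0, E=1, F=0, G=1)
step 4: fire γ:  (A=1, B=8, C=1, D=0, E=1, F=0, G=1) → (A=1, B=10, C=1, D=0, E=1, F=0, G=1)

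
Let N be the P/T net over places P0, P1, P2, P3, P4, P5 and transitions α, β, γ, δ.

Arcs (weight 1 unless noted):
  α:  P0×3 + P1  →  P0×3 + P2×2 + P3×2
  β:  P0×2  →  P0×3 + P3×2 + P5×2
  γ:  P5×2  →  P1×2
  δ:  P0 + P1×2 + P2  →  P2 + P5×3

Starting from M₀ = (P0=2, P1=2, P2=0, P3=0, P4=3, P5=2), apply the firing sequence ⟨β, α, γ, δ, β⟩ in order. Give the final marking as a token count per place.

step 1: fire β:  (P0=2, P1=2, P2=0, P3=0, P4=3, P5=2) → (P0=3, P1=2, P2=0, P3=2, P4=3, P5=4)
step 2: fire α:  (P0=3, P1=2, P2=0, P3=2, P4=3, P5=4) → (P0=3, P1=1, P2=2, P3=4, P4=3, P5=4)
step 3: fire γ:  (P0=3, P1=1, P2=2, P3=4, P4=3, P5=4) → (P0=3, P1=3, P2=2, P3=4, P4=3, P5=2)
step 4: fire δ:  (P0=3, P1=3, P2=2, P3=4, P4=3, P5=2) → (P0=2, P1=1, P2=2, P3=4, P4=3, P5=5)
step 5: fire β:  (P0=2, P1=1, P2=2, P3=4, P4=3, P5=5) → (P0=3, P1=1, P2=2, P3=6, P4=3, P5=7)

(P0=3, P1=1, P2=2, P3=6, P4=3, P5=7)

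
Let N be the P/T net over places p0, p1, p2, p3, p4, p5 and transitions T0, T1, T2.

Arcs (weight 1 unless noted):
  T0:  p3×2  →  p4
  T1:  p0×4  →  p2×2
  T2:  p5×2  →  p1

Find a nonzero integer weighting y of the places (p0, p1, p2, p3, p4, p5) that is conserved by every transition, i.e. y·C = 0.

y = (p0:1, p1:0, p2:2, p3:0, p4:0, p5:0)

Incidence matrix C (rows=places, cols=transitions):
       T0   T1   T2
   p0   0   -4    0
   p1   0    0    1
   p2   0    2    0
   p3  -2    0    0
   p4   1    0    0
   p5   0    0   -2

Candidate y = [1, 0, 2, 0, 0, 0]; check y·C column-wise:
  col T0: 1·0 + 2·0 + 0·-2 + 0·1 = 0
  col T1: 1·-4 + 2·2 = 0
  col T2: 1·0 + 0·1 + 2·0 + 0·-2 = 0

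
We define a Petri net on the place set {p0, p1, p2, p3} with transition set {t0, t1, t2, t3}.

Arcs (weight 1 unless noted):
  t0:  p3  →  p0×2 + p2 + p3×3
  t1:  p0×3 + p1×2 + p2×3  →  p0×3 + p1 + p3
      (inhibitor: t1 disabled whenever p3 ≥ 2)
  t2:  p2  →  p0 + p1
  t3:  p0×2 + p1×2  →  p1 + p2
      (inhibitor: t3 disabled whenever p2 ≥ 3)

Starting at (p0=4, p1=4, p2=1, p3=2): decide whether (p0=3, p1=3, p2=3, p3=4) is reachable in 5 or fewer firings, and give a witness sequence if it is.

step 1: fire t0:  (p0=4, p1=4, p2=1, p3=2) → (p0=6, p1=4, p2=2, p3=4)
step 2: fire t2:  (p0=6, p1=4, p2=2, p3=4) → (p0=7, p1=5, p2=1, p3=4)
step 3: fire t3:  (p0=7, p1=5, p2=1, p3=4) → (p0=5, p1=4, p2=2, p3=4)
step 4: fire t3:  (p0=5, p1=4, p2=2, p3=4) → (p0=3, p1=3, p2=3, p3=4)

YES — reachable via ⟨t0, t2, t3, t3⟩ (4 firings)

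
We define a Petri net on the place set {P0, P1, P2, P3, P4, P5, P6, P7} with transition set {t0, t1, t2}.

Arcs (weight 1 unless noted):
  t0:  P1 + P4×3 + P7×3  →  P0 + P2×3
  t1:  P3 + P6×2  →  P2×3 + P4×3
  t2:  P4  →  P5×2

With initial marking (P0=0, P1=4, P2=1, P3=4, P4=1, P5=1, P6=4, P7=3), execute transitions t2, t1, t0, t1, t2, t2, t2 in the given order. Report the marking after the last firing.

step 1: fire t2:  (P0=0, P1=4, P2=1, P3=4, P4=1, P5=1, P6=4, P7=3) → (P0=0, P1=4, P2=1, P3=4, P4=0, P5=3, P6=4, P7=3)
step 2: fire t1:  (P0=0, P1=4, P2=1, P3=4, P4=0, P5=3, P6=4, P7=3) → (P0=0, P1=4, P2=4, P3=3, P4=3, P5=3, P6=2, P7=3)
step 3: fire t0:  (P0=0, P1=4, P2=4, P3=3, P4=3, P5=3, P6=2, P7=3) → (P0=1, P1=3, P2=7, P3=3, P4=0, P5=3, P6=2, P7=0)
step 4: fire t1:  (P0=1, P1=3, P2=7, P3=3, P4=0, P5=3, P6=2, P7=0) → (P0=1, P1=3, P2=10, P3=2, P4=3, P5=3, P6=0, P7=0)
step 5: fire t2:  (P0=1, P1=3, P2=10, P3=2, P4=3, P5=3, P6=0, P7=0) → (P0=1, P1=3, P2=10, P3=2, P4=2, P5=5, P6=0, P7=0)
step 6: fire t2:  (P0=1, P1=3, P2=10, P3=2, P4=2, P5=5, P6=0, P7=0) → (P0=1, P1=3, P2=10, P3=2, P4=1, P5=7, P6=0, P7=0)
step 7: fire t2:  (P0=1, P1=3, P2=10, P3=2, P4=1, P5=7, P6=0, P7=0) → (P0=1, P1=3, P2=10, P3=2, P4=0, P5=9, P6=0, P7=0)

(P0=1, P1=3, P2=10, P3=2, P4=0, P5=9, P6=0, P7=0)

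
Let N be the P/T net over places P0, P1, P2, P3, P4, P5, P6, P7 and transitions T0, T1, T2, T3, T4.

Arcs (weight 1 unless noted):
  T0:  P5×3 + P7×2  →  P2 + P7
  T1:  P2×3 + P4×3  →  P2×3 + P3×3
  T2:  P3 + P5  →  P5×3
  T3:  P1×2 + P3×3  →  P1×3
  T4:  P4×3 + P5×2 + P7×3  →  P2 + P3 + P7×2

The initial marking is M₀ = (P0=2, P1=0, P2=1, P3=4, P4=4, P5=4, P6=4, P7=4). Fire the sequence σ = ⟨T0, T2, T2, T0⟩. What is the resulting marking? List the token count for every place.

step 1: fire T0:  (P0=2, P1=0, P2=1, P3=4, P4=4, P5=4, P6=4, P7=4) → (P0=2, P1=0, P2=2, P3=4, P4=4, P5=1, P6=4, P7=3)
step 2: fire T2:  (P0=2, P1=0, P2=2, P3=4, P4=4, P5=1, P6=4, P7=3) → (P0=2, P1=0, P2=2, P3=3, P4=4, P5=3, P6=4, P7=3)
step 3: fire T2:  (P0=2, P1=0, P2=2, P3=3, P4=4, P5=3, P6=4, P7=3) → (P0=2, P1=0, P2=2, P3=2, P4=4, P5=5, P6=4, P7=3)
step 4: fire T0:  (P0=2, P1=0, P2=2, P3=2, P4=4, P5=5, P6=4, P7=3) → (P0=2, P1=0, P2=3, P3=2, P4=4, P5=2, P6=4, P7=2)

(P0=2, P1=0, P2=3, P3=2, P4=4, P5=2, P6=4, P7=2)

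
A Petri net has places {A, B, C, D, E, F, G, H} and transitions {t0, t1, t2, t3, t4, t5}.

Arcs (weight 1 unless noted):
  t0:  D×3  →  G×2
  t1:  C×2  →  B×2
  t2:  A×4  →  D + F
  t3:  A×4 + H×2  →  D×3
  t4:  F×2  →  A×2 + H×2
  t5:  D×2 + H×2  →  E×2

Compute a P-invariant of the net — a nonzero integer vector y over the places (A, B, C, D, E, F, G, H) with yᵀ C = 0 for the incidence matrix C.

Incidence matrix C (rows=places, cols=transitions):
       t0   t1   t2   t3   t4   t5
    A   0    0   -4   -4    2    0
    B   0    2    0    0    0    0
    C   0   -2    0    0    0    0
    D  -3    0    1    3    0   -2
    E   0    0    0    0    0    2
    F   0    0    1    0   -2    0
    G   2    0    0    0    0    0
    H   0    0    0   -2    2   -2

Candidate y = [0, 1, 1, 0, 0, 0, 0, 0]; check y·C column-wise:
  col t0: 1·0 + 1·0 + 0·-3 + 0·2 = 0
  col t1: 1·2 + 1·-2 = 0
  col t2: 0·-4 + 1·0 + 1·0 + 0·1 + 0·1 = 0
  col t3: 0·-4 + 1·0 + 1·0 + 0·3 + 0·-2 = 0
  col t4: 0·2 + 1·0 + 1·0 + 0·-2 + 0·2 = 0
  col t5: 1·0 + 1·0 + 0·-2 + 0·2 + 0·-2 = 0

y = (A:0, B:1, C:1, D:0, E:0, F:0, G:0, H:0)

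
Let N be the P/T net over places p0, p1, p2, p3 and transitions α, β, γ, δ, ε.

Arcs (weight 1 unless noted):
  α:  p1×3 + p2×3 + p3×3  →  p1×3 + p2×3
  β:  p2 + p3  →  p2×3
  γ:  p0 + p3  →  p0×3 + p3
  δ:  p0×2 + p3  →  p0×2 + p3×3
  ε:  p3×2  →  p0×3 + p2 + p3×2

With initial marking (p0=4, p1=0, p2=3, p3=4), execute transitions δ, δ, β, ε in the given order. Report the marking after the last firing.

(p0=7, p1=0, p2=6, p3=7)

step 1: fire δ:  (p0=4, p1=0, p2=3, p3=4) → (p0=4, p1=0, p2=3, p3=6)
step 2: fire δ:  (p0=4, p1=0, p2=3, p3=6) → (p0=4, p1=0, p2=3, p3=8)
step 3: fire β:  (p0=4, p1=0, p2=3, p3=8) → (p0=4, p1=0, p2=5, p3=7)
step 4: fire ε:  (p0=4, p1=0, p2=5, p3=7) → (p0=7, p1=0, p2=6, p3=7)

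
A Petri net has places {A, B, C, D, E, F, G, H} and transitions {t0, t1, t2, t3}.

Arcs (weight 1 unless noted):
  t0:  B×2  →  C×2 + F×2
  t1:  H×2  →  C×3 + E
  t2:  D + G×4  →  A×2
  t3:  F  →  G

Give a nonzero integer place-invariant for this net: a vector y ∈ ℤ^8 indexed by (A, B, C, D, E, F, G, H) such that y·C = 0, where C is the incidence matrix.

y = (A:1, B:0, C:0, D:2, E:0, F:0, G:0, H:0)

Incidence matrix C (rows=places, cols=transitions):
       t0   t1   t2   t3
    A   0    0    2    0
    B  -2    0    0    0
    C   2    3    0    0
    D   0    0   -1    0
    E   0    1    0    0
    F   2    0    0   -1
    G   0    0   -4    1
    H   0   -2    0    0

Candidate y = [1, 0, 0, 2, 0, 0, 0, 0]; check y·C column-wise:
  col t0: 1·0 + 0·-2 + 0·2 + 2·0 + 0·2 = 0
  col t1: 1·0 + 0·3 + 2·0 + 0·1 + 0·-2 = 0
  col t2: 1·2 + 2·-1 + 0·-4 = 0
  col t3: 1·0 + 2·0 + 0·-1 + 0·1 = 0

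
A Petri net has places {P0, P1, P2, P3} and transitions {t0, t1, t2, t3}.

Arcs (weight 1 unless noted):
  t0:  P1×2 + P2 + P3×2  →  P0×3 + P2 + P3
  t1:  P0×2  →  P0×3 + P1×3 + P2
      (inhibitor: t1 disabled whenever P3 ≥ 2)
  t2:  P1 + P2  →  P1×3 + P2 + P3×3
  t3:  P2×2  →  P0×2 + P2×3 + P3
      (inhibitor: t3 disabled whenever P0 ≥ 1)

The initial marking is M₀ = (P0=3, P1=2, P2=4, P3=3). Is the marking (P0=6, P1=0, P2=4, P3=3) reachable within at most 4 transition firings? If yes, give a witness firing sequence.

depth 0: 1 marking
depth 1: 3 markings reached so far
depth 2: 5 markings reached so far
depth 3: 8 markings reached so far
depth 4: 11 markings reached so far
target is not among the 11 markings reachable within 4 steps

NO — not reachable within 4 firings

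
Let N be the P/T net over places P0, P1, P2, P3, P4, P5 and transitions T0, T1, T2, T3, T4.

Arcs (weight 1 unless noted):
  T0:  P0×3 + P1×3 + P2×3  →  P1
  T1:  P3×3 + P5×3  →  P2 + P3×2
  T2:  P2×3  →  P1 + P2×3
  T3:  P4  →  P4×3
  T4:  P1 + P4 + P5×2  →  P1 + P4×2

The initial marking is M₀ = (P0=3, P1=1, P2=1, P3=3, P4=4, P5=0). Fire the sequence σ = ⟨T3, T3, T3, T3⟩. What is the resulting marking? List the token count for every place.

(P0=3, P1=1, P2=1, P3=3, P4=12, P5=0)

step 1: fire T3:  (P0=3, P1=1, P2=1, P3=3, P4=4, P5=0) → (P0=3, P1=1, P2=1, P3=3, P4=6, P5=0)
step 2: fire T3:  (P0=3, P1=1, P2=1, P3=3, P4=6, P5=0) → (P0=3, P1=1, P2=1, P3=3, P4=8, P5=0)
step 3: fire T3:  (P0=3, P1=1, P2=1, P3=3, P4=8, P5=0) → (P0=3, P1=1, P2=1, P3=3, P4=10, P5=0)
step 4: fire T3:  (P0=3, P1=1, P2=1, P3=3, P4=10, P5=0) → (P0=3, P1=1, P2=1, P3=3, P4=12, P5=0)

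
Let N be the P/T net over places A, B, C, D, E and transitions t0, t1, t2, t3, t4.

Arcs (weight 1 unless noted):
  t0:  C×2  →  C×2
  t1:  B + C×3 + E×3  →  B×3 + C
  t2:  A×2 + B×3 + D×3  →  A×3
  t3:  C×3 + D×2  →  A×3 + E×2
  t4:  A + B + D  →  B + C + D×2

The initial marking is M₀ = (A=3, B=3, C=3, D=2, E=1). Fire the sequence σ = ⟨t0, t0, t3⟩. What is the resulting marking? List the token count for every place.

(A=6, B=3, C=0, D=0, E=3)

step 1: fire t0:  (A=3, B=3, C=3, D=2, E=1) → (A=3, B=3, C=3, D=2, E=1)
step 2: fire t0:  (A=3, B=3, C=3, D=2, E=1) → (A=3, B=3, C=3, D=2, E=1)
step 3: fire t3:  (A=3, B=3, C=3, D=2, E=1) → (A=6, B=3, C=0, D=0, E=3)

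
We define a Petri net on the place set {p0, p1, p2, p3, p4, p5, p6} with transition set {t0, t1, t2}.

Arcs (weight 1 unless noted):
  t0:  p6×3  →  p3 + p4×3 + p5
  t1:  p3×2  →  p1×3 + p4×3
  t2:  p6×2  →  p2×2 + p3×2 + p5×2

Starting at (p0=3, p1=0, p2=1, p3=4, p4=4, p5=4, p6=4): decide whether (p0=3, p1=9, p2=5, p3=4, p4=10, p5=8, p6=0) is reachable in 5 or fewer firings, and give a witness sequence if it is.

NO — not reachable within 5 firings

depth 0: 1 marking
depth 1: 4 markings reached so far
depth 2: 8 markings reached so far
depth 3: 11 markings reached so far
depth 4: 13 markings reached so far
depth 5: 14 markings reached so far
target is not among the 14 markings reachable within 5 steps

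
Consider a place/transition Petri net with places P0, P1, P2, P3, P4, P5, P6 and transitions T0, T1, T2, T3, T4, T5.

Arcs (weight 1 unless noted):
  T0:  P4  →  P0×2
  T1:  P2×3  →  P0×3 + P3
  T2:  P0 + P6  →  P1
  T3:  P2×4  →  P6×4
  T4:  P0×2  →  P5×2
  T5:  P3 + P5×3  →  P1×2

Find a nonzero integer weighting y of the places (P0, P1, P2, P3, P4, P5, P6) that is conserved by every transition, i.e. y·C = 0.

y = (P0:1, P1:3, P2:2, P3:3, P4:2, P5:1, P6:2)

Incidence matrix C (rows=places, cols=transitions):
       T0   T1   T2   T3   T4   T5
   P0   2    3   -1    0   -2    0
   P1   0    0    1    0    0    2
   P2   0   -3    0   -4    0    0
   P3   0    1    0    0    0   -1
   P4  -1    0    0    0    0    0
   P5   0    0    0    0    2   -3
   P6   0    0   -1    4    0    0

Candidate y = [1, 3, 2, 3, 2, 1, 2]; check y·C column-wise:
  col T0: 1·2 + 3·0 + 2·0 + 3·0 + 2·-1 + 1·0 + 2·0 = 0
  col T1: 1·3 + 3·0 + 2·-3 + 3·1 + 2·0 + 1·0 + 2·0 = 0
  col T2: 1·-1 + 3·1 + 2·0 + 3·0 + 2·0 + 1·0 + 2·-1 = 0
  col T3: 1·0 + 3·0 + 2·-4 + 3·0 + 2·0 + 1·0 + 2·4 = 0
  col T4: 1·-2 + 3·0 + 2·0 + 3·0 + 2·0 + 1·2 + 2·0 = 0
  col T5: 1·0 + 3·2 + 2·0 + 3·-1 + 2·0 + 1·-3 + 2·0 = 0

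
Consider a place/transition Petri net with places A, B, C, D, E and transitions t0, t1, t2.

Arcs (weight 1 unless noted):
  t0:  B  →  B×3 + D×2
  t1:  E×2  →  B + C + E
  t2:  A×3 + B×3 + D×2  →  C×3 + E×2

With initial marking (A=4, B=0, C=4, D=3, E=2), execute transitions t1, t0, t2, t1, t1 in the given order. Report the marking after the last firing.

(A=1, B=2, C=10, D=3, E=1)

step 1: fire t1:  (A=4, B=0, C=4, D=3, E=2) → (A=4, B=1, C=5, D=3, E=1)
step 2: fire t0:  (A=4, B=1, C=5, D=3, E=1) → (A=4, B=3, C=5, D=5, E=1)
step 3: fire t2:  (A=4, B=3, C=5, D=5, E=1) → (A=1, B=0, C=8, D=3, E=3)
step 4: fire t1:  (A=1, B=0, C=8, D=3, E=3) → (A=1, B=1, C=9, D=3, E=2)
step 5: fire t1:  (A=1, B=1, C=9, D=3, E=2) → (A=1, B=2, C=10, D=3, E=1)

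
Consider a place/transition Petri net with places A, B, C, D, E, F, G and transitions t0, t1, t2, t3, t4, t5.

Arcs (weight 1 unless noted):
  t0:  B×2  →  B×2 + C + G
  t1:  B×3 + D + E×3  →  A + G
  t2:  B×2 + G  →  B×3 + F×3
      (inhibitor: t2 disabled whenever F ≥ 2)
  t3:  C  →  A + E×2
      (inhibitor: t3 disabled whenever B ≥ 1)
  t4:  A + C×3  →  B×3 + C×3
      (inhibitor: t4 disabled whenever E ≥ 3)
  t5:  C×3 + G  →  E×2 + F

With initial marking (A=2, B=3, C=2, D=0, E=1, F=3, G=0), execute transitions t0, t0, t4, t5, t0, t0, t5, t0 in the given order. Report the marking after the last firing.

(A=1, B=6, C=1, D=0, E=5, F=5, G=3)

step 1: fire t0:  (A=2, B=3, C=2, D=0, E=1, F=3, G=0) → (A=2, B=3, C=3, D=0, E=1, F=3, G=1)
step 2: fire t0:  (A=2, B=3, C=3, D=0, E=1, F=3, G=1) → (A=2, B=3, C=4, D=0, E=1, F=3, G=2)
step 3: fire t4:  (A=2, B=3, C=4, D=0, E=1, F=3, G=2) → (A=1, B=6, C=4, D=0, E=1, F=3, G=2)
step 4: fire t5:  (A=1, B=6, C=4, D=0, E=1, F=3, G=2) → (A=1, B=6, C=1, D=0, E=3, F=4, G=1)
step 5: fire t0:  (A=1, B=6, C=1, D=0, E=3, F=4, G=1) → (A=1, B=6, C=2, D=0, E=3, F=4, G=2)
step 6: fire t0:  (A=1, B=6, C=2, D=0, E=3, F=4, G=2) → (A=1, B=6, C=3, D=0, E=3, F=4, G=3)
step 7: fire t5:  (A=1, B=6, C=3, D=0, E=3, F=4, G=3) → (A=1, B=6, C=0, D=0, E=5, F=5, G=2)
step 8: fire t0:  (A=1, B=6, C=0, D=0, E=5, F=5, G=2) → (A=1, B=6, C=1, D=0, E=5, F=5, G=3)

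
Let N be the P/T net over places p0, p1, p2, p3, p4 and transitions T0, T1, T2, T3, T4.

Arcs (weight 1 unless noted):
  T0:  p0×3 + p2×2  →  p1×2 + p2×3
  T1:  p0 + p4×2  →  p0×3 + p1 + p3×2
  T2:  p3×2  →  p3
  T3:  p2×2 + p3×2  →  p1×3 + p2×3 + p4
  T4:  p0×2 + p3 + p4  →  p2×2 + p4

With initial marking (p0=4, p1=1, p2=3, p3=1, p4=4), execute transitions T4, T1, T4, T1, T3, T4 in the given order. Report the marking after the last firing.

(p0=2, p1=6, p2=10, p3=0, p4=1)

step 1: fire T4:  (p0=4, p1=1, p2=3, p3=1, p4=4) → (p0=2, p1=1, p2=5, p3=0, p4=4)
step 2: fire T1:  (p0=2, p1=1, p2=5, p3=0, p4=4) → (p0=4, p1=2, p2=5, p3=2, p4=2)
step 3: fire T4:  (p0=4, p1=2, p2=5, p3=2, p4=2) → (p0=2, p1=2, p2=7, p3=1, p4=2)
step 4: fire T1:  (p0=2, p1=2, p2=7, p3=1, p4=2) → (p0=4, p1=3, p2=7, p3=3, p4=0)
step 5: fire T3:  (p0=4, p1=3, p2=7, p3=3, p4=0) → (p0=4, p1=6, p2=8, p3=1, p4=1)
step 6: fire T4:  (p0=4, p1=6, p2=8, p3=1, p4=1) → (p0=2, p1=6, p2=10, p3=0, p4=1)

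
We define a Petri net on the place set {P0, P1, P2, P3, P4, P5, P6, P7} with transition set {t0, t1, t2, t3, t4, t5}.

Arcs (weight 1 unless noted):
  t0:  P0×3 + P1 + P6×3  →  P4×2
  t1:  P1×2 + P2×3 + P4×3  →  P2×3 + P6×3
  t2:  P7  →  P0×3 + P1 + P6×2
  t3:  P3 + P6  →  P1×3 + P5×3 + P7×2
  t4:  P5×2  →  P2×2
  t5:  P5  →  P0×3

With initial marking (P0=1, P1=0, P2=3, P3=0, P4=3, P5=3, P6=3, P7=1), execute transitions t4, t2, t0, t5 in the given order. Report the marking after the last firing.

step 1: fire t4:  (P0=1, P1=0, P2=3, P3=0, P4=3, P5=3, P6=3, P7=1) → (P0=1, P1=0, P2=5, P3=0, P4=3, P5=1, P6=3, P7=1)
step 2: fire t2:  (P0=1, P1=0, P2=5, P3=0, P4=3, P5=1, P6=3, P7=1) → (P0=4, P1=1, P2=5, P3=0, P4=3, P5=1, P6=5, P7=0)
step 3: fire t0:  (P0=4, P1=1, P2=5, P3=0, P4=3, P5=1, P6=5, P7=0) → (P0=1, P1=0, P2=5, P3=0, P4=5, P5=1, P6=2, P7=0)
step 4: fire t5:  (P0=1, P1=0, P2=5, P3=0, P4=5, P5=1, P6=2, P7=0) → (P0=4, P1=0, P2=5, P3=0, P4=5, P5=0, P6=2, P7=0)

(P0=4, P1=0, P2=5, P3=0, P4=5, P5=0, P6=2, P7=0)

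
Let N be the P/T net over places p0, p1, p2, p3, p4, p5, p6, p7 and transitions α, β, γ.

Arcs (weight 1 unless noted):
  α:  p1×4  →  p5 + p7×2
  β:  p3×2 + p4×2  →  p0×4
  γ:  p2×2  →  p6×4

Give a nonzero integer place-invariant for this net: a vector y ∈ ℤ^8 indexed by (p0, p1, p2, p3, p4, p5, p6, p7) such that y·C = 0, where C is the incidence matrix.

y = (p0:1, p1:0, p2:0, p3:2, p4:0, p5:0, p6:0, p7:0)

Incidence matrix C (rows=places, cols=transitions):
        α    β    γ
   p0   0    4    0
   p1  -4    0    0
   p2   0    0   -2
   p3   0   -2    0
   p4   0   -2    0
   p5   1    0    0
   p6   0    0    4
   p7   2    0    0

Candidate y = [1, 0, 0, 2, 0, 0, 0, 0]; check y·C column-wise:
  col α: 1·0 + 0·-4 + 2·0 + 0·1 + 0·2 = 0
  col β: 1·4 + 2·-2 + 0·-2 = 0
  col γ: 1·0 + 0·-2 + 2·0 + 0·4 = 0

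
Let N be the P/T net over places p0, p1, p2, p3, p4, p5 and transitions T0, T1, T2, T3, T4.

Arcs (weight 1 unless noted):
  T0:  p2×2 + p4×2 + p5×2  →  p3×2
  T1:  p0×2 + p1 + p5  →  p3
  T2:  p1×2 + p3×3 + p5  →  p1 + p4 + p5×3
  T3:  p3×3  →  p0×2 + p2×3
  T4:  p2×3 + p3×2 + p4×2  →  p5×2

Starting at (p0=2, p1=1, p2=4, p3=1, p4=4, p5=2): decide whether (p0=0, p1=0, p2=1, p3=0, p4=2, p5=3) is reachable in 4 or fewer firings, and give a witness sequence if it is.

YES — reachable via ⟨T1, T4⟩ (2 firings)

step 1: fire T1:  (p0=2, p1=1, p2=4, p3=1, p4=4, p5=2) → (p0=0, p1=0, p2=4, p3=2, p4=4, p5=1)
step 2: fire T4:  (p0=0, p1=0, p2=4, p3=2, p4=4, p5=1) → (p0=0, p1=0, p2=1, p3=0, p4=2, p5=3)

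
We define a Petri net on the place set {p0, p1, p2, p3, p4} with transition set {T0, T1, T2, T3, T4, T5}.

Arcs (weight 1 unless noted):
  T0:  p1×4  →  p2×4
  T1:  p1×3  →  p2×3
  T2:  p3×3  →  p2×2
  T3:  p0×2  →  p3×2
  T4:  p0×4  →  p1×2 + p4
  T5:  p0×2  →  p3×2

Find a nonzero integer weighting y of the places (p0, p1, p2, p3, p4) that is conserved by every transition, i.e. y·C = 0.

y = (p0:2, p1:3, p2:3, p3:2, p4:2)

Incidence matrix C (rows=places, cols=transitions):
       T0   T1   T2   T3   T4   T5
   p0   0    0    0   -2   -4   -2
   p1  -4   -3    0    0    2    0
   p2   4    3    2    0    0    0
   p3   0    0   -3    2    0    2
   p4   0    0    0    0    1    0

Candidate y = [2, 3, 3, 2, 2]; check y·C column-wise:
  col T0: 2·0 + 3·-4 + 3·4 + 2·0 + 2·0 = 0
  col T1: 2·0 + 3·-3 + 3·3 + 2·0 + 2·0 = 0
  col T2: 2·0 + 3·0 + 3·2 + 2·-3 + 2·0 = 0
  col T3: 2·-2 + 3·0 + 3·0 + 2·2 + 2·0 = 0
  col T4: 2·-4 + 3·2 + 3·0 + 2·0 + 2·1 = 0
  col T5: 2·-2 + 3·0 + 3·0 + 2·2 + 2·0 = 0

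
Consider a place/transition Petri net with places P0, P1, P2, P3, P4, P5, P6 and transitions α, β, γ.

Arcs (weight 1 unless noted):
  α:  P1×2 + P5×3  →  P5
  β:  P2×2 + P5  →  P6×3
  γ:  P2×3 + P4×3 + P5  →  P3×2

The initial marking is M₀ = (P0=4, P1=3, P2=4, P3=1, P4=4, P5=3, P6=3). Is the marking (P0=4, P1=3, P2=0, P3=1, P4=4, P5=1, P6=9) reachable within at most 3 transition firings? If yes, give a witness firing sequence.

step 1: fire β:  (P0=4, P1=3, P2=4, P3=1, P4=4, P5=3, P6=3) → (P0=4, P1=3, P2=2, P3=1, P4=4, P5=2, P6=6)
step 2: fire β:  (P0=4, P1=3, P2=2, P3=1, P4=4, P5=2, P6=6) → (P0=4, P1=3, P2=0, P3=1, P4=4, P5=1, P6=9)

YES — reachable via ⟨β, β⟩ (2 firings)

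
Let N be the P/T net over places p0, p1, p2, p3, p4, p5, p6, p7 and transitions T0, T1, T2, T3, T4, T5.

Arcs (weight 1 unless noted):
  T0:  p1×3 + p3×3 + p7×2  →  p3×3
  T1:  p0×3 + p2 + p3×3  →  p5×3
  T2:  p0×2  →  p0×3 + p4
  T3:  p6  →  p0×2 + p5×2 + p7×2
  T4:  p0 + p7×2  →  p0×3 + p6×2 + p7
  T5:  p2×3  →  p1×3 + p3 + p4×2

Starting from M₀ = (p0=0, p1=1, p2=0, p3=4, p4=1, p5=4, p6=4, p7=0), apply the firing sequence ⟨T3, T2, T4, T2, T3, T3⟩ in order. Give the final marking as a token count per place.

step 1: fire T3:  (p0=0, p1=1, p2=0, p3=4, p4=1, p5=4, p6=4, p7=0) → (p0=2, p1=1, p2=0, p3=4, p4=1, p5=6, p6=3, p7=2)
step 2: fire T2:  (p0=2, p1=1, p2=0, p3=4, p4=1, p5=6, p6=3, p7=2) → (p0=3, p1=1, p2=0, p3=4, p4=2, p5=6, p6=3, p7=2)
step 3: fire T4:  (p0=3, p1=1, p2=0, p3=4, p4=2, p5=6, p6=3, p7=2) → (p0=5, p1=1, p2=0, p3=4, p4=2, p5=6, p6=5, p7=1)
step 4: fire T2:  (p0=5, p1=1, p2=0, p3=4, p4=2, p5=6, p6=5, p7=1) → (p0=6, p1=1, p2=0, p3=4, p4=3, p5=6, p6=5, p7=1)
step 5: fire T3:  (p0=6, p1=1, p2=0, p3=4, p4=3, p5=6, p6=5, p7=1) → (p0=8, p1=1, p2=0, p3=4, p4=3, p5=8, p6=4, p7=3)
step 6: fire T3:  (p0=8, p1=1, p2=0, p3=4, p4=3, p5=8, p6=4, p7=3) → (p0=10, p1=1, p2=0, p3=4, p4=3, p5=10, p6=3, p7=5)

(p0=10, p1=1, p2=0, p3=4, p4=3, p5=10, p6=3, p7=5)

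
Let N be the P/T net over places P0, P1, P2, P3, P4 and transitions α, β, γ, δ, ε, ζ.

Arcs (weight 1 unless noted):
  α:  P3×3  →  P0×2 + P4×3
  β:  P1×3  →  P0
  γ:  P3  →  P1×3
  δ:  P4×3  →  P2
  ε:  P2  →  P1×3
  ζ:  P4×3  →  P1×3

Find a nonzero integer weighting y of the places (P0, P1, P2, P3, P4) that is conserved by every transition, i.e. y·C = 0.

Incidence matrix C (rows=places, cols=transitions):
        α    β    γ    δ    ε    ζ
   P0   2    1    0    0    0    0
   P1   0   -3    3    0    3    3
   P2   0    0    0    1   -1    0
   P3  -3    0   -1    0    0    0
   P4   3    0    0   -3    0   -3

Candidate y = [3, 1, 3, 3, 1]; check y·C column-wise:
  col α: 3·2 + 1·0 + 3·0 + 3·-3 + 1·3 = 0
  col β: 3·1 + 1·-3 + 3·0 + 3·0 + 1·0 = 0
  col γ: 3·0 + 1·3 + 3·0 + 3·-1 + 1·0 = 0
  col δ: 3·0 + 1·0 + 3·1 + 3·0 + 1·-3 = 0
  col ε: 3·0 + 1·3 + 3·-1 + 3·0 + 1·0 = 0
  col ζ: 3·0 + 1·3 + 3·0 + 3·0 + 1·-3 = 0

y = (P0:3, P1:1, P2:3, P3:3, P4:1)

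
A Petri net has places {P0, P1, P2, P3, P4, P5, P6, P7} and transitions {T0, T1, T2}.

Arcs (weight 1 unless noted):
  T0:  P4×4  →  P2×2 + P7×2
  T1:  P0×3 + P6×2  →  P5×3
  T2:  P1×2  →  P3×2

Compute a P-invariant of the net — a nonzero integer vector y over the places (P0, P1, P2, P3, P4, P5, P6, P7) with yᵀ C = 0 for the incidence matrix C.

Incidence matrix C (rows=places, cols=transitions):
       T0   T1   T2
   P0   0   -3    0
   P1   0    0   -2
   P2   2    0    0
   P3   0    0    2
   P4  -4    0    0
   P5   0    3    0
   P6   0   -2    0
   P7   2    0    0

Candidate y = [0, 1, 0, 1, 0, 0, 0, 0]; check y·C column-wise:
  col T0: 1·0 + 0·2 + 1·0 + 0·-4 + 0·2 = 0
  col T1: 0·-3 + 1·0 + 1·0 + 0·3 + 0·-2 = 0
  col T2: 1·-2 + 1·2 = 0

y = (P0:0, P1:1, P2:0, P3:1, P4:0, P5:0, P6:0, P7:0)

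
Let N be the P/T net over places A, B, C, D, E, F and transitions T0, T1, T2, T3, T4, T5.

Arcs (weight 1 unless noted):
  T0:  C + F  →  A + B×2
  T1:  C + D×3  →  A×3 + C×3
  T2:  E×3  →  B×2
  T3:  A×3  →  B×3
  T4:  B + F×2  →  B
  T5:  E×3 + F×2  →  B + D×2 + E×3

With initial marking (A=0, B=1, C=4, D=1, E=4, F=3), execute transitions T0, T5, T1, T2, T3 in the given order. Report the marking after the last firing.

step 1: fire T0:  (A=0, B=1, C=4, D=1, E=4, F=3) → (A=1, B=3, C=3, D=1, E=4, F=2)
step 2: fire T5:  (A=1, B=3, C=3, D=1, E=4, F=2) → (A=1, B=4, C=3, D=3, E=4, F=0)
step 3: fire T1:  (A=1, B=4, C=3, D=3, E=4, F=0) → (A=4, B=4, C=5, D=0, E=4, F=0)
step 4: fire T2:  (A=4, B=4, C=5, D=0, E=4, F=0) → (A=4, B=6, C=5, D=0, E=1, F=0)
step 5: fire T3:  (A=4, B=6, C=5, D=0, E=1, F=0) → (A=1, B=9, C=5, D=0, E=1, F=0)

(A=1, B=9, C=5, D=0, E=1, F=0)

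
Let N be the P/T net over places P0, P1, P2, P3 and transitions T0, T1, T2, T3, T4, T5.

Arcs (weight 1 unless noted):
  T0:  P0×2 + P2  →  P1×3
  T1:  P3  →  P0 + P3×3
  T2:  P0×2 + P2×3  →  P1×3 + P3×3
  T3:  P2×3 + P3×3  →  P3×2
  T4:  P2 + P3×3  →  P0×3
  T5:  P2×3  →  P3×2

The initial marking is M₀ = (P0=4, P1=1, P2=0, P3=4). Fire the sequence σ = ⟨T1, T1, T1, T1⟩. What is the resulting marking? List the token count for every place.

step 1: fire T1:  (P0=4, P1=1, P2=0, P3=4) → (P0=5, P1=1, P2=0, P3=6)
step 2: fire T1:  (P0=5, P1=1, P2=0, P3=6) → (P0=6, P1=1, P2=0, P3=8)
step 3: fire T1:  (P0=6, P1=1, P2=0, P3=8) → (P0=7, P1=1, P2=0, P3=10)
step 4: fire T1:  (P0=7, P1=1, P2=0, P3=10) → (P0=8, P1=1, P2=0, P3=12)

(P0=8, P1=1, P2=0, P3=12)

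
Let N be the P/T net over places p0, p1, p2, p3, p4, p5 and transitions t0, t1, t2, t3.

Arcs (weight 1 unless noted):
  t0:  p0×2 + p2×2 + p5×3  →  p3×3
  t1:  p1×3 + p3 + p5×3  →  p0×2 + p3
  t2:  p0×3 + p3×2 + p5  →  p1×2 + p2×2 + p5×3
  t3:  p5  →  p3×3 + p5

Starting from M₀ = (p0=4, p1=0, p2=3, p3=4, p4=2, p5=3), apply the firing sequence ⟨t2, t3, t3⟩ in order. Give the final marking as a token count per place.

step 1: fire t2:  (p0=4, p1=0, p2=3, p3=4, p4=2, p5=3) → (p0=1, p1=2, p2=5, p3=2, p4=2, p5=5)
step 2: fire t3:  (p0=1, p1=2, p2=5, p3=2, p4=2, p5=5) → (p0=1, p1=2, p2=5, p3=5, p4=2, p5=5)
step 3: fire t3:  (p0=1, p1=2, p2=5, p3=5, p4=2, p5=5) → (p0=1, p1=2, p2=5, p3=8, p4=2, p5=5)

(p0=1, p1=2, p2=5, p3=8, p4=2, p5=5)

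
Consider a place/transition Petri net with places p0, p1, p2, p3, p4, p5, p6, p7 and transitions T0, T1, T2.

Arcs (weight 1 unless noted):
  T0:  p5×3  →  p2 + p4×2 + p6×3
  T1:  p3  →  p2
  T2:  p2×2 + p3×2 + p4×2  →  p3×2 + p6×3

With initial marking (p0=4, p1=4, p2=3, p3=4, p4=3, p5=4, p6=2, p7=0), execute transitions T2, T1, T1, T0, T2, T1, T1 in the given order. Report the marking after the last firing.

step 1: fire T2:  (p0=4, p1=4, p2=3, p3=4, p4=3, p5=4, p6=2, p7=0) → (p0=4, p1=4, p2=1, p3=4, p4=1, p5=4, p6=5, p7=0)
step 2: fire T1:  (p0=4, p1=4, p2=1, p3=4, p4=1, p5=4, p6=5, p7=0) → (p0=4, p1=4, p2=2, p3=3, p4=1, p5=4, p6=5, p7=0)
step 3: fire T1:  (p0=4, p1=4, p2=2, p3=3, p4=1, p5=4, p6=5, p7=0) → (p0=4, p1=4, p2=3, p3=2, p4=1, p5=4, p6=5, p7=0)
step 4: fire T0:  (p0=4, p1=4, p2=3, p3=2, p4=1, p5=4, p6=5, p7=0) → (p0=4, p1=4, p2=4, p3=2, p4=3, p5=1, p6=8, p7=0)
step 5: fire T2:  (p0=4, p1=4, p2=4, p3=2, p4=3, p5=1, p6=8, p7=0) → (p0=4, p1=4, p2=2, p3=2, p4=1, p5=1, p6=11, p7=0)
step 6: fire T1:  (p0=4, p1=4, p2=2, p3=2, p4=1, p5=1, p6=11, p7=0) → (p0=4, p1=4, p2=3, p3=1, p4=1, p5=1, p6=11, p7=0)
step 7: fire T1:  (p0=4, p1=4, p2=3, p3=1, p4=1, p5=1, p6=11, p7=0) → (p0=4, p1=4, p2=4, p3=0, p4=1, p5=1, p6=11, p7=0)

(p0=4, p1=4, p2=4, p3=0, p4=1, p5=1, p6=11, p7=0)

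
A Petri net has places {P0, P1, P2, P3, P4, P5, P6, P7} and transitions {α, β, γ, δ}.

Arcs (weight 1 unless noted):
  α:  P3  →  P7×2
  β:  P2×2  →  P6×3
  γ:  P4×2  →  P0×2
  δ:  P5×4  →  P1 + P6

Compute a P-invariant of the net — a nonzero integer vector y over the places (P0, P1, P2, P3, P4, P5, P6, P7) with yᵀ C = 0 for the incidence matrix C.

y = (P0:1, P1:0, P2:0, P3:0, P4:1, P5:0, P6:0, P7:0)

Incidence matrix C (rows=places, cols=transitions):
        α    β    γ    δ
   P0   0    0    2    0
   P1   0    0    0    1
   P2   0   -2    0    0
   P3  -1    0    0    0
   P4   0    0   -2    0
   P5   0    0    0   -4
   P6   0    3    0    1
   P7   2    0    0    0

Candidate y = [1, 0, 0, 0, 1, 0, 0, 0]; check y·C column-wise:
  col α: 1·0 + 0·-1 + 1·0 + 0·2 = 0
  col β: 1·0 + 0·-2 + 1·0 + 0·3 = 0
  col γ: 1·2 + 1·-2 = 0
  col δ: 1·0 + 0·1 + 1·0 + 0·-4 + 0·1 = 0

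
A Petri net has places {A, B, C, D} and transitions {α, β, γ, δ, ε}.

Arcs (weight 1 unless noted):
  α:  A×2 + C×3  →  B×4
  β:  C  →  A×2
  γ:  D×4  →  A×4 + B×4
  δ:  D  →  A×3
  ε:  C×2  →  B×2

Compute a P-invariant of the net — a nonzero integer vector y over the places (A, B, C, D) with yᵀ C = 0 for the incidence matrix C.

y = (A:1, B:2, C:2, D:3)

Incidence matrix C (rows=places, cols=transitions):
        α    β    γ    δ    ε
    A  -2    2    4    3    0
    B   4    0    4    0    2
    C  -3   -1    0    0   -2
    D   0    0   -4   -1    0

Candidate y = [1, 2, 2, 3]; check y·C column-wise:
  col α: 1·-2 + 2·4 + 2·-3 + 3·0 = 0
  col β: 1·2 + 2·0 + 2·-1 + 3·0 = 0
  col γ: 1·4 + 2·4 + 2·0 + 3·-4 = 0
  col δ: 1·3 + 2·0 + 2·0 + 3·-1 = 0
  col ε: 1·0 + 2·2 + 2·-2 + 3·0 = 0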